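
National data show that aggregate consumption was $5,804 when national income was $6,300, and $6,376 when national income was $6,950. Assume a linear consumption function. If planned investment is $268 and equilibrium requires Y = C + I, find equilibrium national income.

MPC = (6376 − 5804)/(6950 − 6300) = 572/650 = 0.88
a = 5804 − 0.88(6300) = 260
Equilibrium: Y = 260 + 0.88Y + 268
0.12Y = 528, so Y = 528/0.12 = 4400

Y = 4400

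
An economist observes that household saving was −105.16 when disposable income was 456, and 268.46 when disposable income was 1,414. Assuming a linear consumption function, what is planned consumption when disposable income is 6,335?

MPS = ΔS/ΔY = (268.46 − (-105.16))/(1414 − 456) = 373.62/958 = 0.39
MPC = 1 − MPS = 0.61
Autonomous saving = -105.16 − 0.39(456) = -283, so a = 283
C = 283 + 0.61(6335) = 283 + 3864.35 = 4147.35

C = 4147.35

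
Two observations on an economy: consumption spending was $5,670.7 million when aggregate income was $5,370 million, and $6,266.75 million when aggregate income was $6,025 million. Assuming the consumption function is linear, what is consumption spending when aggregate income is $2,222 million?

MPC = (6266.75 − 5670.7)/(6025 − 5370) = 596.05/655 = 0.91
a = 5670.7 − 0.91(5370) = 5670.7 − 4886.7 = 784
C = 784 + 0.91(2222) = 784 + 2022.02 = 2806.02

C = 2806.02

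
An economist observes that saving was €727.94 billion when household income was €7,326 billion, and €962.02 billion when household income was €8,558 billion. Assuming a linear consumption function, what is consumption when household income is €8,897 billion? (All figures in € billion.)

MPS = ΔS/ΔY = (962.02 − 727.94)/(8558 − 7326) = 234.08/1232 = 0.19
MPC = 1 − MPS = 0.81
Autonomous saving = 727.94 − 0.19(7326) = -664, so a = 664
C = 664 + 0.81(8897) = 664 + 7206.57 = 7870.57

C = 7870.57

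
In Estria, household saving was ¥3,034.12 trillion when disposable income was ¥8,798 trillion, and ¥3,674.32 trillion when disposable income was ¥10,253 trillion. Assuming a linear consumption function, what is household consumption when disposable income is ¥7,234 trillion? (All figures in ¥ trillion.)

C = 4888.04

MPS = ΔS/ΔY = (3674.32 − 3034.12)/(10253 − 8798) = 640.2/1455 = 0.44
MPC = 1 − MPS = 0.56
Autonomous saving = 3034.12 − 0.44(8798) = -837, so a = 837
C = 837 + 0.56(7234) = 837 + 4051.04 = 4888.04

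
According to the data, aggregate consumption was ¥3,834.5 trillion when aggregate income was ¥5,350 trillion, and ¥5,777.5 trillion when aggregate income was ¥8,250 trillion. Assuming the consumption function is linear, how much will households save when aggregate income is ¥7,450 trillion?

S = 2208.5

MPC = (5777.5 − 3834.5)/(8250 − 5350) = 1943/2900 = 0.67
a = 3834.5 − 0.67(5350) = 3834.5 − 3584.5 = 250
C = 250 + 0.67(7450) = 5241.5
S = 7450 − 5241.5 = 2208.5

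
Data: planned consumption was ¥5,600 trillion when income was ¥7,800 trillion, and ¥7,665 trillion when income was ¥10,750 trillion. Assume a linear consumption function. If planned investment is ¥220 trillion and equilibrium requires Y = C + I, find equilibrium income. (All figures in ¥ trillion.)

MPC = (7665 − 5600)/(10750 − 7800) = 2065/2950 = 0.7
a = 5600 − 0.7(7800) = 140
Equilibrium: Y = 140 + 0.7Y + 220
0.3Y = 360, so Y = 360/0.3 = 1200

Y = 1200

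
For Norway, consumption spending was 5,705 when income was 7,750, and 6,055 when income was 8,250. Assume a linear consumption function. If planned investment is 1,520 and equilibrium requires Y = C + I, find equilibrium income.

Y = 6000

MPC = (6055 − 5705)/(8250 − 7750) = 350/500 = 0.7
a = 5705 − 0.7(7750) = 280
Equilibrium: Y = 280 + 0.7Y + 1520
0.3Y = 1800, so Y = 1800/0.3 = 6000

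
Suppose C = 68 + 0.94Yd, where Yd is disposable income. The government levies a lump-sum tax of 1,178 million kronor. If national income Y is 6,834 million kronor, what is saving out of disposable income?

S = 271.36

Yd = Y − T = 6834 − 1178 = 5656
C = 68 + 0.94(5656) = 68 + 5316.64 = 5384.64
S = Yd − C = 5656 − 5384.64 = 271.36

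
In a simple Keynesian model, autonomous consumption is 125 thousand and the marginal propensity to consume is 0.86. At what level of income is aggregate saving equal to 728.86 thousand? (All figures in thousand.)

S = Y − C = -125 + 0.14Y
-125 + 0.14Y = 728.86, so 0.14Y = 853.86 and Y = 6099

Y = 6099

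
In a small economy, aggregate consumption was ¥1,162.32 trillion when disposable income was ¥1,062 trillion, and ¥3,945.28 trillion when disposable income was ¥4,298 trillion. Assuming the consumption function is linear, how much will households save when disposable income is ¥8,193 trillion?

S = 898.02

MPC = (3945.28 − 1162.32)/(4298 − 1062) = 2782.96/3236 = 0.86
a = 1162.32 − 0.86(1062) = 1162.32 − 913.32 = 249
C = 249 + 0.86(8193) = 7294.98
S = 8193 − 7294.98 = 898.02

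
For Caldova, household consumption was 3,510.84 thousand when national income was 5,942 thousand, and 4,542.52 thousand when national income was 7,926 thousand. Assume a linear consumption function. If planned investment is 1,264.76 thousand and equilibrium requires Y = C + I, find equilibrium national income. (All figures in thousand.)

MPC = (4542.52 − 3510.84)/(7926 − 5942) = 1031.68/1984 = 0.52
a = 3510.84 − 0.52(5942) = 421
Equilibrium: Y = 421 + 0.52Y + 1264.76
0.48Y = 1685.76, so Y = 1685.76/0.48 = 3512

Y = 3512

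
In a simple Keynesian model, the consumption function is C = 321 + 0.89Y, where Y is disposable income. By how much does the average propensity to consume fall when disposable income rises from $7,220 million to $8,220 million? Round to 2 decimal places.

At Y = 7220: C = 321 + 0.89(7220) = 6746.8, APC = 6746.8/7220 = 0.934
At Y = 8220: C = 7636.8, APC = 7636.8/8220 = 0.929
Fall in APC = 0.934 − 0.929 = 0.005 ≈ 0.01

ΔAPC = 0.01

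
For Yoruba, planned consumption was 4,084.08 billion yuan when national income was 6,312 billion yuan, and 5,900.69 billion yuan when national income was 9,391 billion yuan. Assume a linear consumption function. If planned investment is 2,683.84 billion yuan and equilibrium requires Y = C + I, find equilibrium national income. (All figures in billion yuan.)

MPC = (5900.69 − 4084.08)/(9391 − 6312) = 1816.61/3079 = 0.59
a = 4084.08 − 0.59(6312) = 360
Equilibrium: Y = 360 + 0.59Y + 2683.84
0.41Y = 3043.84, so Y = 3043.84/0.41 = 7424

Y = 7424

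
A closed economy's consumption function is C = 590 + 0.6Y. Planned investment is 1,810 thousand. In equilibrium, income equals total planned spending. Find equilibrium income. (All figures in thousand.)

Y = 6000

Y = C + I = 590 + 0.6Y + 1810
Y − 0.6Y = 2400
0.4Y = 2400, so Y = 2400/0.4 = 6000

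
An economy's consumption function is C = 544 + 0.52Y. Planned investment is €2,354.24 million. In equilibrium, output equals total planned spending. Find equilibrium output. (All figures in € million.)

Y = 6038

Y = C + I = 544 + 0.52Y + 2354.24
Y − 0.52Y = 2898.24
0.48Y = 2898.24, so Y = 2898.24/0.48 = 6038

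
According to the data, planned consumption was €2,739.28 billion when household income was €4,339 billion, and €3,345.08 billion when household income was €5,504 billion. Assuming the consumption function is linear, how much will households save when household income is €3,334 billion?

MPC = (3345.08 − 2739.28)/(5504 − 4339) = 605.8/1165 = 0.52
a = 2739.28 − 0.52(4339) = 2739.28 − 2256.28 = 483
C = 483 + 0.52(3334) = 2216.68
S = 3334 − 2216.68 = 1117.32

S = 1117.32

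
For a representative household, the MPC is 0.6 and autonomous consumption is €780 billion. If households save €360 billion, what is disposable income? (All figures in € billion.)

S = Y − C = -780 + 0.4Y
-780 + 0.4Y = 360, so 0.4Y = 1140 and Y = 2850

Y = 2850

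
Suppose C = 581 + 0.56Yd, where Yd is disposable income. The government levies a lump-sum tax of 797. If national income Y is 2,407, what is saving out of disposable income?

S = 127.4

Yd = Y − T = 2407 − 797 = 1610
C = 581 + 0.56(1610) = 581 + 901.6 = 1482.6
S = Yd − C = 1610 − 1482.6 = 127.4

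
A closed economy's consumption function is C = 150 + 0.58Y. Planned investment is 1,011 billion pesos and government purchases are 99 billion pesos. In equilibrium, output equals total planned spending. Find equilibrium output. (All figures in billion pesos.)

Y = 3000

Y = C + I + G = 150 + 0.58Y + 1011 + 99
Y − 0.58Y = 1260
0.42Y = 1260, so Y = 1260/0.42 = 3000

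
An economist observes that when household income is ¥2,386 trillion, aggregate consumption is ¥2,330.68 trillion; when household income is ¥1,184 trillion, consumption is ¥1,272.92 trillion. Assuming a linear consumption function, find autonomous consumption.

MPC = ΔC/ΔY = (2330.68 − 1272.92)/(2386 − 1184) = 1057.76/1202 = 0.88
a = C − MPC·Y = 1272.92 − 0.88(1184) = 1272.92 − 1041.92 = 231

a = 231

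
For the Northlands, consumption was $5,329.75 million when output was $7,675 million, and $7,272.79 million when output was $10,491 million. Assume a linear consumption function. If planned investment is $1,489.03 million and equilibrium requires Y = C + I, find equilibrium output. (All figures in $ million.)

Y = 4913

MPC = (7272.79 − 5329.75)/(10491 − 7675) = 1943.04/2816 = 0.69
a = 5329.75 − 0.69(7675) = 34
Equilibrium: Y = 34 + 0.69Y + 1489.03
0.31Y = 1523.03, so Y = 1523.03/0.31 = 4913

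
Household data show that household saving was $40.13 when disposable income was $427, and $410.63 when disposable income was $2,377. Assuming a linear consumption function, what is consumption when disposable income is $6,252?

C = 5105.12

MPS = ΔS/ΔY = (410.63 − 40.13)/(2377 − 427) = 370.5/1950 = 0.19
MPC = 1 − MPS = 0.81
Autonomous saving = 40.13 − 0.19(427) = -41, so a = 41
C = 41 + 0.81(6252) = 41 + 5064.12 = 5105.12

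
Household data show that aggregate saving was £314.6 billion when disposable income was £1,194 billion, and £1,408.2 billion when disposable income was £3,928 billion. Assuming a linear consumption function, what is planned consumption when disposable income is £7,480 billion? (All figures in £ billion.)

C = 4651

MPS = ΔS/ΔY = (1408.2 − 314.6)/(3928 − 1194) = 1093.6/2734 = 0.4
MPC = 1 − MPS = 0.6
Autonomous saving = 314.6 − 0.4(1194) = -163, so a = 163
C = 163 + 0.6(7480) = 163 + 4488 = 4651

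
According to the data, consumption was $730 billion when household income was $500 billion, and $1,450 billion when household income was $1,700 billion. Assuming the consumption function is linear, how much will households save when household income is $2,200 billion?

S = 450

MPC = (1450 − 730)/(1700 − 500) = 720/1200 = 0.6
a = 730 − 0.6(500) = 730 − 300 = 430
C = 430 + 0.6(2200) = 1750
S = 2200 − 1750 = 450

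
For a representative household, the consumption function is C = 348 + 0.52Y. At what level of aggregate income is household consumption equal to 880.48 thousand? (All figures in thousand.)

Y = 1024

348 + 0.52Y = 880.48
0.52Y = 532.48, so Y = 532.48/0.52 = 1024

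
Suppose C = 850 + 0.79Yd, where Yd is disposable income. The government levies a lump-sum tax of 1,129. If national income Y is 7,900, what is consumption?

C = 6199.09

Yd = Y − T = 7900 − 1129 = 6771
C = 850 + 0.79(6771) = 850 + 5349.09 = 6199.09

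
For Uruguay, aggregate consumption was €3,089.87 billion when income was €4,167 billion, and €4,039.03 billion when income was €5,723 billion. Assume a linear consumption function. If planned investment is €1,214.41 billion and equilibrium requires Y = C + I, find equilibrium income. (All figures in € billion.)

MPC = (4039.03 − 3089.87)/(5723 − 4167) = 949.16/1556 = 0.61
a = 3089.87 − 0.61(4167) = 548
Equilibrium: Y = 548 + 0.61Y + 1214.41
0.39Y = 1762.41, so Y = 1762.41/0.39 = 4519

Y = 4519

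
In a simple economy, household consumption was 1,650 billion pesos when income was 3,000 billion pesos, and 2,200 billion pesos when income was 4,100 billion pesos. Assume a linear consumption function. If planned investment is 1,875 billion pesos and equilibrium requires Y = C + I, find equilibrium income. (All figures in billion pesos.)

MPC = (2200 − 1650)/(4100 − 3000) = 550/1100 = 0.5
a = 1650 − 0.5(3000) = 150
Equilibrium: Y = 150 + 0.5Y + 1875
0.5Y = 2025, so Y = 2025/0.5 = 4050

Y = 4050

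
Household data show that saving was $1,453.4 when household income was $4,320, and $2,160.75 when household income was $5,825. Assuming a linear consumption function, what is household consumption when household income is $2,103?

C = 1691.59

MPS = ΔS/ΔY = (2160.75 − 1453.4)/(5825 − 4320) = 707.35/1505 = 0.47
MPC = 1 − MPS = 0.53
Autonomous saving = 1453.4 − 0.47(4320) = -577, so a = 577
C = 577 + 0.53(2103) = 577 + 1114.59 = 1691.59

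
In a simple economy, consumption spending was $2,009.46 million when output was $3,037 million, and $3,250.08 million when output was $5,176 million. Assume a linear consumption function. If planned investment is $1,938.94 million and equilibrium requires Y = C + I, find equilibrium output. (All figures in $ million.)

Y = 5207

MPC = (3250.08 − 2009.46)/(5176 − 3037) = 1240.62/2139 = 0.58
a = 2009.46 − 0.58(3037) = 248
Equilibrium: Y = 248 + 0.58Y + 1938.94
0.42Y = 2186.94, so Y = 2186.94/0.42 = 5207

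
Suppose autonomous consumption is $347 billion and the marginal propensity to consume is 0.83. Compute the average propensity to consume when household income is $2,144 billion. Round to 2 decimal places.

C = 347 + 0.83(2144) = 2126.52
APC = C/Y = 2126.52/2144 = 0.99

APC = 0.99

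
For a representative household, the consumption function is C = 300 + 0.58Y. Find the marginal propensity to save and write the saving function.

MPS = 1 − MPC = 1 − 0.58 = 0.42
S = Y − C = -300 + 0.42Y

MPS = 0.42; S = -300 + 0.42Y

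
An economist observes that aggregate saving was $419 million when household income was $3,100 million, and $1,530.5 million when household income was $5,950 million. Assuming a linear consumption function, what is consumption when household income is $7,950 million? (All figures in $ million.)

MPS = ΔS/ΔY = (1530.5 − 419)/(5950 − 3100) = 1111.5/2850 = 0.39
MPC = 1 − MPS = 0.61
Autonomous saving = 419 − 0.39(3100) = -790, so a = 790
C = 790 + 0.61(7950) = 790 + 4849.5 = 5639.5

C = 5639.5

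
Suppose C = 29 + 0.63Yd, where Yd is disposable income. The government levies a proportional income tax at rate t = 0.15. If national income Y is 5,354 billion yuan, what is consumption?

C = 2896.067

Yd = (1 − 0.15)(5354) = 0.85(5354) = 4550.9
C = 29 + 0.63(4550.9) = 29 + 2867.067 = 2896.067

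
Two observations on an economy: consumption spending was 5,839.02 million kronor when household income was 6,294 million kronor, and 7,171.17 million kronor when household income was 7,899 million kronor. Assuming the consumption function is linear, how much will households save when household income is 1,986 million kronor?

S = -277.38

MPC = (7171.17 − 5839.02)/(7899 − 6294) = 1332.15/1605 = 0.83
a = 5839.02 − 0.83(6294) = 5839.02 − 5224.02 = 615
C = 615 + 0.83(1986) = 2263.38
S = 1986 − 2263.38 = -277.38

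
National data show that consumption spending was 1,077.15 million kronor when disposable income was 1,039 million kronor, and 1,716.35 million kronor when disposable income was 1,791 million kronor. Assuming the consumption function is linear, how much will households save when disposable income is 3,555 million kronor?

MPC = (1716.35 − 1077.15)/(1791 − 1039) = 639.2/752 = 0.85
a = 1077.15 − 0.85(1039) = 1077.15 − 883.15 = 194
C = 194 + 0.85(3555) = 3215.75
S = 3555 − 3215.75 = 339.25

S = 339.25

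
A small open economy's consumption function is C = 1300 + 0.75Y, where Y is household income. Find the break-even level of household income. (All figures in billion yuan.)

At break-even, C = Y: 1300 + 0.75Y = Y
0.25Y = 1300, so Y = 1300/0.25 = 5200

Y = 5200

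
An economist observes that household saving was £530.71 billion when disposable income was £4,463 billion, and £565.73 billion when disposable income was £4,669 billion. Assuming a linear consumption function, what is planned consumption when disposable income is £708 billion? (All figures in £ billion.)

C = 815.64

MPS = ΔS/ΔY = (565.73 − 530.71)/(4669 − 4463) = 35.02/206 = 0.17
MPC = 1 − MPS = 0.83
Autonomous saving = 530.71 − 0.17(4463) = -228, so a = 228
C = 228 + 0.83(708) = 228 + 587.64 = 815.64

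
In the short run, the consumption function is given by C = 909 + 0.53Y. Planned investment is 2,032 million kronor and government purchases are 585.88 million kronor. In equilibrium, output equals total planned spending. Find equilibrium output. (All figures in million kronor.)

Y = 7504

Y = C + I + G = 909 + 0.53Y + 2032 + 585.88
Y − 0.53Y = 3526.88
0.47Y = 3526.88, so Y = 3526.88/0.47 = 7504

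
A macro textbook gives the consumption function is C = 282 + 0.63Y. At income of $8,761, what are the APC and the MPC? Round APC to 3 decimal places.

MPC = 0.63 (the slope of the consumption function)
C = 282 + 0.63(8761) = 5801.43, so APC = 5801.43/8761 = 0.662

APC = 0.662; MPC = 0.63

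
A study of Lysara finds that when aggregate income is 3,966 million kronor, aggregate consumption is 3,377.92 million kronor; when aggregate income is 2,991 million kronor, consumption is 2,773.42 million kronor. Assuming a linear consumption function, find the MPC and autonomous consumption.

MPC = ΔC/ΔY = (3377.92 − 2773.42)/(3966 − 2991) = 604.5/975 = 0.62
a = C − MPC·Y = 2773.42 − 0.62(2991) = 2773.42 − 1854.42 = 919

MPC = 0.62; a = 919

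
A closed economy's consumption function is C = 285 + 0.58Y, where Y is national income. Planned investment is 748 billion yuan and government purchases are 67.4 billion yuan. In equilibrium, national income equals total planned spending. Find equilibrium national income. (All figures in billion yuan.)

Y = C + I + G = 285 + 0.58Y + 748 + 67.4
Y − 0.58Y = 1100.4
0.42Y = 1100.4, so Y = 1100.4/0.42 = 2620

Y = 2620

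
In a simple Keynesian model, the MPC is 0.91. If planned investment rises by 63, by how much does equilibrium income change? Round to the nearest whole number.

The multiplier is 1/(1 − MPC) = 1/0.09.
ΔY = 63/0.09 = 700.00 ≈ 700

ΔY ≈ 700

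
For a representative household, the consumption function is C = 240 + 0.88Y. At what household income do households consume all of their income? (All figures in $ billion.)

Y = 2000

At break-even, C = Y: 240 + 0.88Y = Y
0.12Y = 240, so Y = 240/0.12 = 2000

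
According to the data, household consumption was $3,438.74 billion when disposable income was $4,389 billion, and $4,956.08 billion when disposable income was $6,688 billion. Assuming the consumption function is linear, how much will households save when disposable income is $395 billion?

S = -407.7

MPC = (4956.08 − 3438.74)/(6688 − 4389) = 1517.34/2299 = 0.66
a = 3438.74 − 0.66(4389) = 3438.74 − 2896.74 = 542
C = 542 + 0.66(395) = 802.7
S = 395 − 802.7 = -407.7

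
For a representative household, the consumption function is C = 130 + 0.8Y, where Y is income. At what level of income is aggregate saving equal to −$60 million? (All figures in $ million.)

S = Y − C = -130 + 0.2Y
-130 + 0.2Y = -60, so 0.2Y = 70 and Y = 350

Y = 350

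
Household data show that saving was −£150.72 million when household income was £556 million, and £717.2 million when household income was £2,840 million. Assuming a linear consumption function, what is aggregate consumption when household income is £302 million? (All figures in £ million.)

MPS = ΔS/ΔY = (717.2 − (-150.72))/(2840 − 556) = 867.92/2284 = 0.38
MPC = 1 − MPS = 0.62
Autonomous saving = -150.72 − 0.38(556) = -362, so a = 362
C = 362 + 0.62(302) = 362 + 187.24 = 549.24

C = 549.24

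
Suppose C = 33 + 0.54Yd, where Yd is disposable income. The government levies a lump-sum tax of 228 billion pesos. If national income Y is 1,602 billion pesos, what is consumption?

C = 774.96

Yd = Y − T = 1602 − 228 = 1374
C = 33 + 0.54(1374) = 33 + 741.96 = 774.96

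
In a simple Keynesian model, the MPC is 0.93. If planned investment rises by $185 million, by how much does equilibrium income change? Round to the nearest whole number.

The multiplier is 1/(1 − MPC) = 1/0.07.
ΔY = 185/0.07 = 2642.86 ≈ 2643

ΔY ≈ 2643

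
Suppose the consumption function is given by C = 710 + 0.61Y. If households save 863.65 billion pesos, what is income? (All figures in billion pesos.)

Y = 4035

S = Y − C = -710 + 0.39Y
-710 + 0.39Y = 863.65, so 0.39Y = 1573.65 and Y = 4035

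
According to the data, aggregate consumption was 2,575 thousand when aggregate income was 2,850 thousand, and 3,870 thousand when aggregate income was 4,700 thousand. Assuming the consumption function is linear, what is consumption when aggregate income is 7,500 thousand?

C = 5830

MPC = (3870 − 2575)/(4700 − 2850) = 1295/1850 = 0.7
a = 2575 − 0.7(2850) = 2575 − 1995 = 580
C = 580 + 0.7(7500) = 580 + 5250 = 5830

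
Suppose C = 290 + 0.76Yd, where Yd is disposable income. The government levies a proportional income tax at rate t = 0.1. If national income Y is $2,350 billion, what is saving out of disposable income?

Yd = (1 − 0.1)(2350) = 0.9(2350) = 2115
C = 290 + 0.76(2115) = 290 + 1607.4 = 1897.4
S = Yd − C = 2115 − 1897.4 = 217.6

S = 217.6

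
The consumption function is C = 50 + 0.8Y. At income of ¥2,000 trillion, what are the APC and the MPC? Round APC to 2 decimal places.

APC = 0.83; MPC = 0.8

MPC = 0.8 (the slope of the consumption function)
C = 50 + 0.8(2000) = 1650, so APC = 1650/2000 = 0.83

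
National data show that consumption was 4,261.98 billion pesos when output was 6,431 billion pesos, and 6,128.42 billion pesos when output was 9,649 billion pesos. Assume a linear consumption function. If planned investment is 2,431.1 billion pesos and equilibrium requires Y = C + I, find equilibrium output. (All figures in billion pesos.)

Y = 7055

MPC = (6128.42 − 4261.98)/(9649 − 6431) = 1866.44/3218 = 0.58
a = 4261.98 − 0.58(6431) = 532
Equilibrium: Y = 532 + 0.58Y + 2431.1
0.42Y = 2963.1, so Y = 2963.1/0.42 = 7055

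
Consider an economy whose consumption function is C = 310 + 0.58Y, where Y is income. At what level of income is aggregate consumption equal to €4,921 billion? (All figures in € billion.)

310 + 0.58Y = 4921
0.58Y = 4611, so Y = 4611/0.58 = 7950

Y = 7950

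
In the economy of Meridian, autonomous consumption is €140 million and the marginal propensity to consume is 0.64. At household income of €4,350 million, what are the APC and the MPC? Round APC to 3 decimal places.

APC = 0.672; MPC = 0.64

MPC = 0.64 (the slope of the consumption function)
C = 140 + 0.64(4350) = 2924, so APC = 2924/4350 = 0.672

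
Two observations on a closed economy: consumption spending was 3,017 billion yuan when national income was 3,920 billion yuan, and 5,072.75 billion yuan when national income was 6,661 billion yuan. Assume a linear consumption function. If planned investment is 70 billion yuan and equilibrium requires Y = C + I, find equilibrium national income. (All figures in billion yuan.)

Y = 588

MPC = (5072.75 − 3017)/(6661 − 3920) = 2055.75/2741 = 0.75
a = 3017 − 0.75(3920) = 77
Equilibrium: Y = 77 + 0.75Y + 70
0.25Y = 147, so Y = 147/0.25 = 588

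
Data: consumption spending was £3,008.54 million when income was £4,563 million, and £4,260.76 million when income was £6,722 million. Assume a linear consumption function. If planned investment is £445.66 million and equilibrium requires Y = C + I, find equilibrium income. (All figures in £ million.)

MPC = (4260.76 − 3008.54)/(6722 − 4563) = 1252.22/2159 = 0.58
a = 3008.54 − 0.58(4563) = 362
Equilibrium: Y = 362 + 0.58Y + 445.66
0.42Y = 807.66, so Y = 807.66/0.42 = 1923

Y = 1923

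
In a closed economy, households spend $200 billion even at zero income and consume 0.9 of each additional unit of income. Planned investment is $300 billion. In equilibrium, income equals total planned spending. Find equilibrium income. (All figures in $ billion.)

Y = C + I = 200 + 0.9Y + 300
Y − 0.9Y = 500
0.1Y = 500, so Y = 500/0.1 = 5000

Y = 5000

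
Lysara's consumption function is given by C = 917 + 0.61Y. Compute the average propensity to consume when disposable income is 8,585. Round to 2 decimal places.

APC = 0.72

C = 917 + 0.61(8585) = 6153.85
APC = C/Y = 6153.85/8585 = 0.72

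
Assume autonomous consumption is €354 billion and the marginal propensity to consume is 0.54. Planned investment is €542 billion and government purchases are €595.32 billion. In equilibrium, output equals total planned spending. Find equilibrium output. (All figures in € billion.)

Y = C + I + G = 354 + 0.54Y + 542 + 595.32
Y − 0.54Y = 1491.32
0.46Y = 1491.32, so Y = 1491.32/0.46 = 3242

Y = 3242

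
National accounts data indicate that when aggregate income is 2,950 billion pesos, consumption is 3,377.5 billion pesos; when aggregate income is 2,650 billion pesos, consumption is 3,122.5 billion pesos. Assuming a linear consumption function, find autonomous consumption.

MPC = ΔC/ΔY = (3377.5 − 3122.5)/(2950 − 2650) = 255/300 = 0.85
a = C − MPC·Y = 3122.5 − 0.85(2650) = 3122.5 − 2252.5 = 870

a = 870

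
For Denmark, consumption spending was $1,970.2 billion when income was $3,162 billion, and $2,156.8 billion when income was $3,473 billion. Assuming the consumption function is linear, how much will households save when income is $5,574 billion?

S = 2156.6

MPC = (2156.8 − 1970.2)/(3473 − 3162) = 186.6/311 = 0.6
a = 1970.2 − 0.6(3162) = 1970.2 − 1897.2 = 73
C = 73 + 0.6(5574) = 3417.4
S = 5574 − 3417.4 = 2156.6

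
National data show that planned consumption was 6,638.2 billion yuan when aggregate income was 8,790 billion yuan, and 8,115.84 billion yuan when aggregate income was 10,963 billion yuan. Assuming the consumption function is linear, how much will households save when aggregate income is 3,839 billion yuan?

MPC = (8115.84 − 6638.2)/(10963 − 8790) = 1477.64/2173 = 0.68
a = 6638.2 − 0.68(8790) = 6638.2 − 5977.2 = 661
C = 661 + 0.68(3839) = 3271.52
S = 3839 − 3271.52 = 567.48

S = 567.48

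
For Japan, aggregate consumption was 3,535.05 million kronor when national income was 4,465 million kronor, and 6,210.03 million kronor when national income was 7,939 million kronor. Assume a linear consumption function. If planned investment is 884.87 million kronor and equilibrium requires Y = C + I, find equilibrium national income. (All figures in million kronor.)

Y = 4269

MPC = (6210.03 − 3535.05)/(7939 − 4465) = 2674.98/3474 = 0.77
a = 3535.05 − 0.77(4465) = 97
Equilibrium: Y = 97 + 0.77Y + 884.87
0.23Y = 981.87, so Y = 981.87/0.23 = 4269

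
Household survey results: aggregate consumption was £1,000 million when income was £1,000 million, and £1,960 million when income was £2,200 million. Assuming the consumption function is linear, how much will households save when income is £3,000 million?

MPC = (1960 − 1000)/(2200 − 1000) = 960/1200 = 0.8
a = 1000 − 0.8(1000) = 1000 − 800 = 200
C = 200 + 0.8(3000) = 2600
S = 3000 − 2600 = 400

S = 400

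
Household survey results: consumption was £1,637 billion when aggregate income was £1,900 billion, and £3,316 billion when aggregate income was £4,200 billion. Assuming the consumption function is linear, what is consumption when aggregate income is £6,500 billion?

C = 4995

MPC = (3316 − 1637)/(4200 − 1900) = 1679/2300 = 0.73
a = 1637 − 0.73(1900) = 1637 − 1387 = 250
C = 250 + 0.73(6500) = 250 + 4745 = 4995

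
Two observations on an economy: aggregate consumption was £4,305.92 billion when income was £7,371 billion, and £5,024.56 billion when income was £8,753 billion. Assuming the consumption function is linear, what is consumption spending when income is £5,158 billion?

MPC = (5024.56 − 4305.92)/(8753 − 7371) = 718.64/1382 = 0.52
a = 4305.92 − 0.52(7371) = 4305.92 − 3832.92 = 473
C = 473 + 0.52(5158) = 473 + 2682.16 = 3155.16

C = 3155.16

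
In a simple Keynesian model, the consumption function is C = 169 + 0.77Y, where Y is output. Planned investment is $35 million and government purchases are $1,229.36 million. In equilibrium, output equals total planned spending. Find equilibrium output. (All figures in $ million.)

Y = C + I + G = 169 + 0.77Y + 35 + 1229.36
Y − 0.77Y = 1433.36
0.23Y = 1433.36, so Y = 1433.36/0.23 = 6232

Y = 6232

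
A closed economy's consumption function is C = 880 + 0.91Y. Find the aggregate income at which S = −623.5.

S = Y − C = -880 + 0.09Y
-880 + 0.09Y = -623.5, so 0.09Y = 256.5 and Y = 2850

Y = 2850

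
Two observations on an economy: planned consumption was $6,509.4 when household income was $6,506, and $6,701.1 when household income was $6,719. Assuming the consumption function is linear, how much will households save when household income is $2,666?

MPC = (6701.1 − 6509.4)/(6719 − 6506) = 191.7/213 = 0.9
a = 6509.4 − 0.9(6506) = 6509.4 − 5855.4 = 654
C = 654 + 0.9(2666) = 3053.4
S = 2666 − 3053.4 = -387.4

S = -387.4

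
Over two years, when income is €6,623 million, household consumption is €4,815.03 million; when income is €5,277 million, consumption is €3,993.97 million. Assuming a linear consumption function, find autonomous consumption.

a = 775

MPC = ΔC/ΔY = (4815.03 − 3993.97)/(6623 − 5277) = 821.06/1346 = 0.61
a = C − MPC·Y = 3993.97 − 0.61(5277) = 3993.97 − 3218.97 = 775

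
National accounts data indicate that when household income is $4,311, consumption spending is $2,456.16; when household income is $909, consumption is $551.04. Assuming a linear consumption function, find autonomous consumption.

MPC = ΔC/ΔY = (2456.16 − 551.04)/(4311 − 909) = 1905.12/3402 = 0.56
a = C − MPC·Y = 551.04 − 0.56(909) = 551.04 − 509.04 = 42

a = 42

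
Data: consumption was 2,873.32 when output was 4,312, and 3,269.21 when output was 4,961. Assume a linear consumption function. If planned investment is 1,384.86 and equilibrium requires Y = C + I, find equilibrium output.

Y = 4174

MPC = (3269.21 − 2873.32)/(4961 − 4312) = 395.89/649 = 0.61
a = 2873.32 − 0.61(4312) = 243
Equilibrium: Y = 243 + 0.61Y + 1384.86
0.39Y = 1627.86, so Y = 1627.86/0.39 = 4174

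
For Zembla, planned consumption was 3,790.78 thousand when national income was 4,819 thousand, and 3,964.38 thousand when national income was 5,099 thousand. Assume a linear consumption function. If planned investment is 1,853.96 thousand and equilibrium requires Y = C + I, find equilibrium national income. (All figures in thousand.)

MPC = (3964.38 − 3790.78)/(5099 − 4819) = 173.6/280 = 0.62
a = 3790.78 − 0.62(4819) = 803
Equilibrium: Y = 803 + 0.62Y + 1853.96
0.38Y = 2656.96, so Y = 2656.96/0.38 = 6992

Y = 6992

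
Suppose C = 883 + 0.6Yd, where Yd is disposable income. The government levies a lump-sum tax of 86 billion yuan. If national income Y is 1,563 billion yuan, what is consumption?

Yd = Y − T = 1563 − 86 = 1477
C = 883 + 0.6(1477) = 883 + 886.2 = 1769.2

C = 1769.2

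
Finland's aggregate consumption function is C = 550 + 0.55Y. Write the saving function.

S = Y − C = Y − (550 + 0.55Y) = -550 + (1 − 0.55)Y

S = -550 + 0.45Y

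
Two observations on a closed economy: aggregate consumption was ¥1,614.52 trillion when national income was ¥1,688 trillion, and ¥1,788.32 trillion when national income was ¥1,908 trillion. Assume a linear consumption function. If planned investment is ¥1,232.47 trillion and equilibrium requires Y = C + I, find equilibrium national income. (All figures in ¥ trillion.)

Y = 7207

MPC = (1788.32 − 1614.52)/(1908 − 1688) = 173.8/220 = 0.79
a = 1614.52 − 0.79(1688) = 281
Equilibrium: Y = 281 + 0.79Y + 1232.47
0.21Y = 1513.47, so Y = 1513.47/0.21 = 7207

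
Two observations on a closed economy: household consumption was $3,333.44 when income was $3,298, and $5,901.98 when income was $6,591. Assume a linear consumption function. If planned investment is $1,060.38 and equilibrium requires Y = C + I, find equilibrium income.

MPC = (5901.98 − 3333.44)/(6591 − 3298) = 2568.54/3293 = 0.78
a = 3333.44 − 0.78(3298) = 761
Equilibrium: Y = 761 + 0.78Y + 1060.38
0.22Y = 1821.38, so Y = 1821.38/0.22 = 8279

Y = 8279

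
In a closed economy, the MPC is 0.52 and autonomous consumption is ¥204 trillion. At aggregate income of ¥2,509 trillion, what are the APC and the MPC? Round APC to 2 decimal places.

MPC = 0.52 (the slope of the consumption function)
C = 204 + 0.52(2509) = 1508.68, so APC = 1508.68/2509 = 0.60

APC = 0.60; MPC = 0.52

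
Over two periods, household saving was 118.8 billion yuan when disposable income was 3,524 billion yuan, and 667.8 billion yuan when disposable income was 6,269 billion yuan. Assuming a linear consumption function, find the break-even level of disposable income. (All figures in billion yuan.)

Y = 2930

MPS = ΔS/ΔY = (667.8 − 118.8)/(6269 − 3524) = 549/2745 = 0.2
MPC = 1 − MPS = 0.8
From S(3524) = 118.8: −a + 0.2(3524) = 118.8, so a = 704.8 − 118.8 = 586
Break-even (S = 0): Y = a/MPS = 586/0.2 = 2930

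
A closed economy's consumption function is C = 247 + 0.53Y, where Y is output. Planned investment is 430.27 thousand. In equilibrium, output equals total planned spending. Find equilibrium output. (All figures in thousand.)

Y = 1441

Y = C + I = 247 + 0.53Y + 430.27
Y − 0.53Y = 677.27
0.47Y = 677.27, so Y = 677.27/0.47 = 1441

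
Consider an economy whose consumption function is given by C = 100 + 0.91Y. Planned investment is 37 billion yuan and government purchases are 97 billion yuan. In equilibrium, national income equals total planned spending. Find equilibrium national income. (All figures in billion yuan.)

Y = 2600

Y = C + I + G = 100 + 0.91Y + 37 + 97
Y − 0.91Y = 234
0.09Y = 234, so Y = 234/0.09 = 2600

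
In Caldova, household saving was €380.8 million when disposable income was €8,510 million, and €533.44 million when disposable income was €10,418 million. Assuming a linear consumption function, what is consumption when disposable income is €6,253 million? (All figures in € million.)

C = 6052.76

MPS = ΔS/ΔY = (533.44 − 380.8)/(10418 − 8510) = 152.64/1908 = 0.08
MPC = 1 − MPS = 0.92
Autonomous saving = 380.8 − 0.08(8510) = -300, so a = 300
C = 300 + 0.92(6253) = 300 + 5752.76 = 6052.76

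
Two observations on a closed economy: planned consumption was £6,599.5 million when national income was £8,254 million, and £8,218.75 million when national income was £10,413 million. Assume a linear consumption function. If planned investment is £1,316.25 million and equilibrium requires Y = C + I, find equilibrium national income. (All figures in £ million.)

Y = 6901

MPC = (8218.75 − 6599.5)/(10413 − 8254) = 1619.25/2159 = 0.75
a = 6599.5 − 0.75(8254) = 409
Equilibrium: Y = 409 + 0.75Y + 1316.25
0.25Y = 1725.25, so Y = 1725.25/0.25 = 6901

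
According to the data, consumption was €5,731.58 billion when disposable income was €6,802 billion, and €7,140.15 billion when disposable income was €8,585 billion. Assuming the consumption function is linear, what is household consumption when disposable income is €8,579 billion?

C = 7135.41

MPC = (7140.15 − 5731.58)/(8585 − 6802) = 1408.57/1783 = 0.79
a = 5731.58 − 0.79(6802) = 5731.58 − 5373.58 = 358
C = 358 + 0.79(8579) = 358 + 6777.41 = 7135.41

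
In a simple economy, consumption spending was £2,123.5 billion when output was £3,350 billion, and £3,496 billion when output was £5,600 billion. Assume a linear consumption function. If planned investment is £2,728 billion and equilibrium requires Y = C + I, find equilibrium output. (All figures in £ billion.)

Y = 7200

MPC = (3496 − 2123.5)/(5600 − 3350) = 1372.5/2250 = 0.61
a = 2123.5 − 0.61(3350) = 80
Equilibrium: Y = 80 + 0.61Y + 2728
0.39Y = 2808, so Y = 2808/0.39 = 7200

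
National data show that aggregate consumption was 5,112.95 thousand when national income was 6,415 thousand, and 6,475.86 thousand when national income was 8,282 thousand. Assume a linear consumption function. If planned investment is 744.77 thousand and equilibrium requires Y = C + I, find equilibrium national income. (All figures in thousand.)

MPC = (6475.86 − 5112.95)/(8282 − 6415) = 1362.91/1867 = 0.73
a = 5112.95 − 0.73(6415) = 430
Equilibrium: Y = 430 + 0.73Y + 744.77
0.27Y = 1174.77, so Y = 1174.77/0.27 = 4351

Y = 4351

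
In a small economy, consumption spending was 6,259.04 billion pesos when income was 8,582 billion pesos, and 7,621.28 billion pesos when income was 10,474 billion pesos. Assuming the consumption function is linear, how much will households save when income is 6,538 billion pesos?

MPC = (7621.28 − 6259.04)/(10474 − 8582) = 1362.24/1892 = 0.72
a = 6259.04 − 0.72(8582) = 6259.04 − 6179.04 = 80
C = 80 + 0.72(6538) = 4787.36
S = 6538 − 4787.36 = 1750.64

S = 1750.64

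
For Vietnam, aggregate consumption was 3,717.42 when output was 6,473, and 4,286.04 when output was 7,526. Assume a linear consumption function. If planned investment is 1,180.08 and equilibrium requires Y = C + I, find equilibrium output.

Y = 3048

MPC = (4286.04 − 3717.42)/(7526 − 6473) = 568.62/1053 = 0.54
a = 3717.42 − 0.54(6473) = 222
Equilibrium: Y = 222 + 0.54Y + 1180.08
0.46Y = 1402.08, so Y = 1402.08/0.46 = 3048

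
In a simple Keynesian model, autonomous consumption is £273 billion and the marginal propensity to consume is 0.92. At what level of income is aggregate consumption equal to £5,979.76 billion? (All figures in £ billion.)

273 + 0.92Y = 5979.76
0.92Y = 5706.76, so Y = 5706.76/0.92 = 6203

Y = 6203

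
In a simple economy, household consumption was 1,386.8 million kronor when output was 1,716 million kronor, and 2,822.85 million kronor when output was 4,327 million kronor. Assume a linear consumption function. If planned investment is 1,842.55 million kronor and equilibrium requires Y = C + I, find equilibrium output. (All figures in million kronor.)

MPC = (2822.85 − 1386.8)/(4327 − 1716) = 1436.05/2611 = 0.55
a = 1386.8 − 0.55(1716) = 443
Equilibrium: Y = 443 + 0.55Y + 1842.55
0.45Y = 2285.55, so Y = 2285.55/0.45 = 5079

Y = 5079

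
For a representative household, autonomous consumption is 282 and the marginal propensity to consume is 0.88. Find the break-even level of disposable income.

Y = 2350

At break-even, C = Y: 282 + 0.88Y = Y
0.12Y = 282, so Y = 282/0.12 = 2350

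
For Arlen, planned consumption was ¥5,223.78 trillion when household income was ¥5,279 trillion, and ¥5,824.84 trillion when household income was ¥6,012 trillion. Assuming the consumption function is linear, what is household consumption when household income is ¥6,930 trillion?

MPC = (5824.84 − 5223.78)/(6012 − 5279) = 601.06/733 = 0.82
a = 5223.78 − 0.82(5279) = 5223.78 − 4328.78 = 895
C = 895 + 0.82(6930) = 895 + 5682.6 = 6577.6

C = 6577.6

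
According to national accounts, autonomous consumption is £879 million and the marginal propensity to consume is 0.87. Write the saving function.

S = Y − C = Y − (879 + 0.87Y) = -879 + (1 − 0.87)Y

S = -879 + 0.13Y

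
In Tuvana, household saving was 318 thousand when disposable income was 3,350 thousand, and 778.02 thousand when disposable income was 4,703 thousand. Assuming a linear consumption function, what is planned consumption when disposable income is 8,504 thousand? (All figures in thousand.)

MPS = ΔS/ΔY = (778.02 − 318)/(4703 − 3350) = 460.02/1353 = 0.34
MPC = 1 − MPS = 0.66
Autonomous saving = 318 − 0.34(3350) = -821, so a = 821
C = 821 + 0.66(8504) = 821 + 5612.64 = 6433.64

C = 6433.64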